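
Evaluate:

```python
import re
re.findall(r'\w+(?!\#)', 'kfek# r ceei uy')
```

Because the assertion is negative and zero-width, positions next to the forbidden text are skipped.
No capturing groups, so `findall` returns the 4 full match strings.

['kfe', 'r', 'ceei', 'uy']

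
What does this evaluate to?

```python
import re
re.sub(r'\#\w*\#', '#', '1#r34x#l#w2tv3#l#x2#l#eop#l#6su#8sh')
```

Matches: at [1:7] → '#r34x#'; at [8:15] → '#w2tv3#'; at [16:20] → '#x2#'; at [21:26] → '#eop#'; at [27:32] → '#6su#'.
`sub` substitutes '#' at each match site.

'1#l#l#l#l#8sh'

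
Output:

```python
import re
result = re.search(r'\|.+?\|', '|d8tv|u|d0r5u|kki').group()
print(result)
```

|d8tv|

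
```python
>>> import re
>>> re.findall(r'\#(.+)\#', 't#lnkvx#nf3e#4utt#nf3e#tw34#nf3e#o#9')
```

Walking the string: at [1:35] match '#lnkvx#nf3e#4utt#nf3e#tw34#nf3e#o#', group 1 = 'lnkvx#nf3e#4utt#nf3e#tw34#nf3e#o'.
With a single group, `findall` returns only what that group captured — 1 item.

['lnkvx#nf3e#4utt#nf3e#tw34#nf3e#o']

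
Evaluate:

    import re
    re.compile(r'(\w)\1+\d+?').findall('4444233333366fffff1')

['4', '3', 'f']

The backreference `\1` re-matches whatever the first group consumed, character for character.
Scanning left to right: at [0:5] match '44442', group 1 = '4'; at [5:12] match '3333336', group 1 = '3'; at [13:19] match 'fffff1', group 1 = 'f'.
Because there's exactly one group, `findall` drops the full match and keeps group 1 from each hit.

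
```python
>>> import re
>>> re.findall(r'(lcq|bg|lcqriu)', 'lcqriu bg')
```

Alternation isn't longest-match — the leftmost alternative that fits at this position is chosen.
Scanning left to right: at [0:3] match 'lcq', group 1 = 'lcq'; at [7:9] match 'bg', group 1 = 'bg'.
`findall` collects group 1 from each match (2 total).

['lcq', 'bg']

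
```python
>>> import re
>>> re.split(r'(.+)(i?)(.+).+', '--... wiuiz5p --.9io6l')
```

['', '--... wiuiz5p --.9io', '', '6', '']

This matches one or more of any character (captured); then optionally a literal 'i' (captured); then one or more of any character (captured); then one or more of any character.
Matches to split on: at [0:22] → '--... wiuiz5p --.9io6l'.
`re.split` interleaves the captured-group text with the surrounding fragments.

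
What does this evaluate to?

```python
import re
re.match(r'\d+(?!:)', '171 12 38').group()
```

'171'

Because the assertion is negative and zero-width, positions next to the forbidden text are skipped.
`re.match` only tries the pattern at the start of the string.
The match spans [0:3] → '171'.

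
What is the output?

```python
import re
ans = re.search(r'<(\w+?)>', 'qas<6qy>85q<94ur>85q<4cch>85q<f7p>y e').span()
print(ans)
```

`re.search` tries every starting position until one works.
The match spans [3:8] → '<6qy>'.
Captured: group 1 = '6qy'.

(3, 8)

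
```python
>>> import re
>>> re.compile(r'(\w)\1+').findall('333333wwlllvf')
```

`\1` has to match the exact text group 1 already captured.
Matches: at [0:6] match '333333', group 1 = '3'; at [6:8] match 'ww', group 1 = 'w'; at [8:11] match 'lll', group 1 = 'l'.
`findall` collects group 1 from each match (3 total).

['3', 'w', 'l']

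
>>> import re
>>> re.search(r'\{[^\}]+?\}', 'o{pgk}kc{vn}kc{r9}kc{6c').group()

'{pgk}'

The match spans [1:6] → '{pgk}'.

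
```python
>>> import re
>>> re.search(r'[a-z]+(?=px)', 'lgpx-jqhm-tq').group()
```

'lg'

The `(?=…)`/`(?<=…)` assertion just peeks at neighbouring text; it doesn't advance the match position.
The match spans [0:2] → 'lg'.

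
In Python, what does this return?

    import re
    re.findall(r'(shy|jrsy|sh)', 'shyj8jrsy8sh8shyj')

['shy', 'jrsy', 'sh', 'shy']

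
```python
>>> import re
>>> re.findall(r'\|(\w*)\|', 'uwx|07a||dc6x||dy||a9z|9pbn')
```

['07a', 'dc6x', 'dy', 'a9z']

Matches: at [3:8] match '|07a|', group 1 = '07a'; at [8:14] match '|dc6x|', group 1 = 'dc6x'; at [14:18] match '|dy|', group 1 = 'dy'; at [18:23] match '|a9z|', group 1 = 'a9z'.
`findall` collects group 1 from each match (4 total).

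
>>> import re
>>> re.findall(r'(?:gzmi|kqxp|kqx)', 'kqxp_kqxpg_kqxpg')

Alternation tries branches left to right and keeps the first one that lets the overall match succeed at that position.
Matches: at [0:4] → 'kqxp'; at [5:9] → 'kqxp'; at [11:15] → 'kqxp'.
With no groups in the pattern, `findall` gives back each whole match — 3 here.

['kqxp', 'kqxp', 'kqxp']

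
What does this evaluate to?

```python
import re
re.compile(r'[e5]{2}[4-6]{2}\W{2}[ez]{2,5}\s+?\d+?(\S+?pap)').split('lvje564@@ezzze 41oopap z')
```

The pattern matches exactly 2 of one of [e5], then exactly 2 of a character in [4-6], then exactly 2 of a non-word character; then 2 to 5 of one of [ez], then one or more of whitespace (lazy), then one or more of a digit (lazy); then one or more of a non-whitespace character (lazy), then the literal 'pap' (captured).
With the lazy modifier that quantifier settles for the fewest repetitions that let the rest of the pattern succeed (the atoms after it are unaffected and can still be greedy).
Matches to split on: at [3:22] → 'e564@@ezzze 41oopap'.
With a capturing group present, the delimiter's captured portion is kept in the result list.

['lvj', '1oopap', ' z']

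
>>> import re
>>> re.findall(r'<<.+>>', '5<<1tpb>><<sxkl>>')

['<<1tpb>><<sxkl>>']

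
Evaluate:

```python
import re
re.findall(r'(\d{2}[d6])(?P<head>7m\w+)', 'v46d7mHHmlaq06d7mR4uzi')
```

With 2 capturing groups, `findall` returns a 2-tuple per match.

[('46d', '7mHHmlaq06d7mR4uzi')]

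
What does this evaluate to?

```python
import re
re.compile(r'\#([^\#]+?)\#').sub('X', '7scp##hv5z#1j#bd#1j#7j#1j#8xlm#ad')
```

`sub` substitutes 'X' at each match site.

'7scp#X1jX1jX1jXad'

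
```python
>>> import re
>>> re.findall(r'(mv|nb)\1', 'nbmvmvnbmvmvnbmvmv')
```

['mv', 'mv', 'mv']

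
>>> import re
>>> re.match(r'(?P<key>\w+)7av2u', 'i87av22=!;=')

None

Pattern: one or more of a word character (captured as 'key'); then the literal '7av', then the literal '2u'.
`re.match` only tries the pattern at the start of the string.
Here the pattern fails at index 0, so the call returns None.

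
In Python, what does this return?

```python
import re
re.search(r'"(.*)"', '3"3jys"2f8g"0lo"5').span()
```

(1, 16)

`re.search` tries every starting position until one works.
The match spans [1:16] → '"3jys"2f8g"0lo"'.
Captured: group 1 = '3jys"2f8g"0lo'.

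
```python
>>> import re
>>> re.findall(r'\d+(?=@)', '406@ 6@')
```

['406', '6']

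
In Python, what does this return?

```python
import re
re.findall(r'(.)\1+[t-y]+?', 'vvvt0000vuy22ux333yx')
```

['v', '0', '2', '3']

After group 1 captures some text, `\1` only succeeds where that same text appears again.
Matches: at [0:4] match 'vvvt', group 1 = 'v'; at [4:9] match '0000v', group 1 = '0'; at [11:14] match '22u', group 1 = '2'; at [15:19] match '333y', group 1 = '3'.
With a single group, `findall` returns only what that group captured — 4 items.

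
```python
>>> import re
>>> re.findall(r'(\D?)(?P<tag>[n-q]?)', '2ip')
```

This matches optionally a non-digit (captured); then optionally a character in [n-q] (captured as 'tag').
Walking the string: at [0:0] match '', groups = ('', ''); at [1:3] match 'ip', groups = ('i', 'p'); at [3:3] match '', groups = ('', '').
2 groups means each result is a tuple of 2 captured strings — 3 here.

[('', ''), ('i', 'p'), ('', '')]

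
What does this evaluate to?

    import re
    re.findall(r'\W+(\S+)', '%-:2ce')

`findall` collects group 1 from the one match (1 total).

['2ce']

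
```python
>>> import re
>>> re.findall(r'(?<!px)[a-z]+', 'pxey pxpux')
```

The negative lookahead/lookbehind blocks any match where the forbidden context is present.
Matches: at [0:4] → 'pxey'; at [5:10] → 'pxpux'.
With no groups in the pattern, `findall` gives back each whole match — 2 here.

['pxey', 'pxpux']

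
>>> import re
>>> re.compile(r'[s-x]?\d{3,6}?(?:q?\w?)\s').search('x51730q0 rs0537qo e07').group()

'x51730q0 '

This matches optionally a character in [s-x], then 3 to 6 of a digit (lazy); then optionally a literal 'q', then optionally a word character (non-capturing group); then whitespace.
`search` walks the string left to right and returns the first match it finds.
The match spans [0:9] → 'x51730q0 '.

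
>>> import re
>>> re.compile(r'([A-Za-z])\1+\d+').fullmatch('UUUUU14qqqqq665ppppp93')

`\1` has to match the exact text group 1 already captured.
`re.fullmatch` is like wrapping the pattern in `^…$` (in single-line mode).
Here the pattern can't cover the whole string, so the call returns None.

None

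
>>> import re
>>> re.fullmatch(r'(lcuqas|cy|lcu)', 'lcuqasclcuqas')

None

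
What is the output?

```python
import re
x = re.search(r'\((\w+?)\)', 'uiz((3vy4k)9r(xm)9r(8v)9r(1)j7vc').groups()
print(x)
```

Unlike `match`, `search` isn't anchored — it looks for the pattern anywhere in the string.
The match spans [4:11] → '(3vy4k)'.
Captured: group 1 = '3vy4k'.

('3vy4k',)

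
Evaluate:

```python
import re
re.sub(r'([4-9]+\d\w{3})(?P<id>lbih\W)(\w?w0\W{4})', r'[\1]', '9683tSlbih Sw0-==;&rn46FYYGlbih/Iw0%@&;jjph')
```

The pattern matches one or more of a character in [4-9], then a digit, then exactly 3 of a word character (captured); then the literal 'lbi', then the literal 'h', then a non-word character (captured as 'id'); then optionally a word character, then the literal 'w0', then exactly 4 of a non-word character (captured).
Matches: at [0:18] → '9683tSlbih Sw0-==;'.
Each match is replaced using the text its own group 1 captured.

'[9683tS]&rn46FYYGlbih/Iw0%@&;jjph'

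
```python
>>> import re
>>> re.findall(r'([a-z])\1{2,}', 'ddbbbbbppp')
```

['b', 'p']

A backreference is literal: `\1` must see the identical characters the first group matched.
Scanning left to right: at [2:7] match 'bbbbb', group 1 = 'b'; at [7:10] match 'ppp', group 1 = 'p'.
`findall` collects group 1 from each match (2 total).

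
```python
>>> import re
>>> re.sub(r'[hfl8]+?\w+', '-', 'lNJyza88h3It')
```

'-'

Every occurrence is swapped for '-'.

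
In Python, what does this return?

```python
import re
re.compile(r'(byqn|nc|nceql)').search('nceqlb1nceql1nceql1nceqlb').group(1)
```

'nc'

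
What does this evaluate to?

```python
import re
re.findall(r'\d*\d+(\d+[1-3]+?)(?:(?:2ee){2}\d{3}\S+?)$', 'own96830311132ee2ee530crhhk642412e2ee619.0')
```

['13']

The pattern matches zero or more of a digit, then one or more of a digit; then one or more of a digit, then one or more of a character in [1-3] (lazy) (captured); then the literal '2ee' repeated 2 times, then exactly 3 of a digit, then one or more of a non-whitespace character (lazy) (non-capturing group); then anchored at the end.
Matches: at [3:42] match '96830311132ee2ee530crhhk642412e2ee619.0', group 1 = '13'.
One capturing group, so `findall` returns just the captured substring from the one match — 1 in all.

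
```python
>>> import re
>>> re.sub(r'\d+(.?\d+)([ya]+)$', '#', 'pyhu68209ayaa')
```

'pyhu#'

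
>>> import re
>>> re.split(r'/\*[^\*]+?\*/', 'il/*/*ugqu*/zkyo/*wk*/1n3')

['il/*', 'zkyo', '1n3']

`split` removes every match and returns the 3 fragments in between.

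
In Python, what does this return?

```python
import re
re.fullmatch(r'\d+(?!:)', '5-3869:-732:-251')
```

None

`(?!…)`/`(?<!…)` only lets a position through if the neighbouring text does NOT match; no characters are consumed.
For `fullmatch`, every character of the input must be accounted for by the pattern.
Here the pattern can't cover the whole string, so the call returns None.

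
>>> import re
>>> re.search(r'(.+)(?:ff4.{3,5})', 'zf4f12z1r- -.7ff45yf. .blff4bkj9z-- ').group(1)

'zf4f12z1r- -.7ff45yf. .bl'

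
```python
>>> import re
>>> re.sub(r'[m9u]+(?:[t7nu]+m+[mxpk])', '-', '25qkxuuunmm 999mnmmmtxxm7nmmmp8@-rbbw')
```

'25qkx- -txx-8@-rbbw'

The pattern matches one or more of one of [m9u]; then one or more of one of [t7nu], then one or more of the literal 'm', then one of [mxpk] (non-capturing group).
Matches: at [5:11] → 'uuunmm'; at [12:20] → '999mnmmm'; at [23:30] → 'm7nmmmp'.
`sub` substitutes '-' at each match site.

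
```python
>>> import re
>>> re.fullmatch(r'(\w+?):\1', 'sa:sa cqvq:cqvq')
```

For `fullmatch`, every character of the input must be accounted for by the pattern.
Here the pattern can't cover the whole string, so the call returns None.

None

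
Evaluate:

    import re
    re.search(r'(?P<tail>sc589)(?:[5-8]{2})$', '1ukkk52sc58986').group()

'sc58986'

This matches the literal 'sc', then the literal '589' (captured as 'tail'); then exactly 2 of a character in [5-8] (non-capturing group); then anchored at the end.
The match spans [7:14] → 'sc58986'.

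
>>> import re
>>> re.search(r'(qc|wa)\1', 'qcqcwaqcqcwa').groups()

`\1` has to match the exact text group 1 already captured.
`re.search` tries every starting position until one works.
The match spans [0:4] → 'qcqc'.
Captured: group 1 = 'qc'.

('qc',)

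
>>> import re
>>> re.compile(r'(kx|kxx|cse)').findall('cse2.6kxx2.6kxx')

['cse', 'kx', 'kx']

The regex engine tests alternatives in the order written; an earlier branch that matches wins even if a later one would match more.
Because there's exactly one group, `findall` drops the full match and keeps group 1 from each hit.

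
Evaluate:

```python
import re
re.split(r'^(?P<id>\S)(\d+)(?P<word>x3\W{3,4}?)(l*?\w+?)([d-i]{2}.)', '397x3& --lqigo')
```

['', '3', '97', 'x3& --', 'lq', 'igo', '']

The pattern matches anchored at the start of the string; then a non-whitespace character (captured as 'id'); then one or more of a digit (captured); then the literal 'x3', then 3 to 4 of a non-word character (lazy) (captured as 'word'); then zero or more of the literal 'l' (lazy), then one or more of a word character (lazy) (captured); then exactly 2 of a character in [d-i], then any character (captured).
Matches to split on: at [0:14] → '397x3& --lqigo'.
`re.split` interleaves the captured-group text with the surrounding fragments.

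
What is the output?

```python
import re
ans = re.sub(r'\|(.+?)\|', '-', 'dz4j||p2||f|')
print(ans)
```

dz4j--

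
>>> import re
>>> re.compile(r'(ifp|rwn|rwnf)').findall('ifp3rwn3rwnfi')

['ifp', 'rwn', 'rwn']

`|` is ordered: at each position the engine commits to the first alternative that works.
Walking the string: at [0:3] match 'ifp', group 1 = 'ifp'; at [4:7] match 'rwn', group 1 = 'rwn'; at [8:11] match 'rwn', group 1 = 'rwn'.
Because there's exactly one group, `findall` drops the full match and keeps group 1 from each hit.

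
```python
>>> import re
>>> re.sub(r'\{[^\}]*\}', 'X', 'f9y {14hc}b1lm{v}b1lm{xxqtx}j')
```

Matches: at [4:10] → '{14hc}'; at [14:17] → '{v}'; at [21:28] → '{xxqtx}'.
Each match is replaced by 'X'.

'f9y Xb1lmXb1lmXj'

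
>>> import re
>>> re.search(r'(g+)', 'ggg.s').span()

This matches one or more of a literal 'g' (captured).
The match spans [0:3] → 'ggg'.

(0, 3)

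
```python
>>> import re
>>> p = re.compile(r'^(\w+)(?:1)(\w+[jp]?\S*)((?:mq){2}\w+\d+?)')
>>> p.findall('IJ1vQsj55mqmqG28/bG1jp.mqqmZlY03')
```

[('IJ', 'vQsj55', 'mqmqG28')]

The pattern matches anchored at the start of the string; then one or more of a word character (captured); then a literal '1' (non-capturing group); then one or more of a word character, then optionally one of [jp], then zero or more of a non-whitespace character (captured); then the literal 'mq' repeated 2 times, then one or more of a word character, then one or more of a digit (lazy) (captured).
Walking the string: at [0:16] match 'IJ1vQsj55mqmqG28', groups = ('IJ', 'vQsj55', 'mqmqG28').
With 3 capturing groups, `findall` returns a 3-tuple per match.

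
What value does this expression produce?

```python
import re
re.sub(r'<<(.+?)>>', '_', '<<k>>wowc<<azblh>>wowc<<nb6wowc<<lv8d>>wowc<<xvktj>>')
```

'_wowc_wowc_wowc_'

Because the quantifier is non-greedy, it stops expanding at the earliest point where the rest of the pattern can succeed.
Matches: at [0:5] → '<<k>>'; at [9:18] → '<<azblh>>'; at [22:39] → '<<nb6wowc<<lv8d>>'; at [43:52] → '<<xvktj>>'.
Every occurrence is swapped for '_'.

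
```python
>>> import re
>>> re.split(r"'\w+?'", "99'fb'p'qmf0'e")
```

['99', 'p', 'e']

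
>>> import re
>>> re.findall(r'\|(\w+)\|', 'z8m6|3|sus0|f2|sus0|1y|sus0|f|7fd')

Because there's exactly one group, `findall` drops the full match and keeps group 1 from each hit.

['3', 'f2', '1y', 'f']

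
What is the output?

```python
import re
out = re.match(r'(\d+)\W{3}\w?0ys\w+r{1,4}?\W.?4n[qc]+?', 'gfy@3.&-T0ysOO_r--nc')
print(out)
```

Pattern: one or more of a digit (captured); then exactly 3 of a non-word character, then optionally a word character, then the literal '0ys'; then one or more of a word character; then 1 to 4 of a literal 'r' (lazy), then a non-word character; then optionally any character, then the literal '4n', then one or more of one of [qc] (lazy).
`re.match` only tries the pattern at the start of the string.
Here position 0 doesn't satisfy it, so the call returns None.

None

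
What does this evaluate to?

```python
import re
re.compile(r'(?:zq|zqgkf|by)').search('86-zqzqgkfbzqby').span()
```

(3, 5)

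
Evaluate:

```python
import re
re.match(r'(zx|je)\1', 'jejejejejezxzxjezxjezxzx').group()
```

'jeje'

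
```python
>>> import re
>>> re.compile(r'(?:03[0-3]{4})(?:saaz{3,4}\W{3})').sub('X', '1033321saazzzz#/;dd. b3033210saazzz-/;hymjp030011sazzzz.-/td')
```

The pattern matches the literal '03', then exactly 4 of a character in [0-3] (non-capturing group); then the literal 'saa', then 3 to 4 of the literal 'z', then exactly 3 of a non-word character (non-capturing group).
Matches: at [1:17] → '033321saazzzz#/;'; at [23:38] → '033210saazzz-/;'.
Every occurrence is swapped for 'X'.

'1Xdd. b3Xhymjp030011sazzzz.-/td'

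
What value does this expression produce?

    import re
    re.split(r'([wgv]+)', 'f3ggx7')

['f3', 'gg', 'x7']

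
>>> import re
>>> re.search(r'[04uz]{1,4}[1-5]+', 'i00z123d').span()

(1, 7)

The pattern matches 1 to 4 of one of [04uz]; then one or more of a character in [1-5].
`re.search` tries every starting position until one works.
The match spans [1:7] → '00z123'.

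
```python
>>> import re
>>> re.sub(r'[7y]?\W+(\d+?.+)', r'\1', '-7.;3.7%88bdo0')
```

'7.;3.7%88bdo0'

This matches optionally one of [7y], then one or more of a non-word character; then one or more of a digit (lazy), then one or more of any character (captured).
The replacement refers to a captured group, so each match is rewritten using its own captured text.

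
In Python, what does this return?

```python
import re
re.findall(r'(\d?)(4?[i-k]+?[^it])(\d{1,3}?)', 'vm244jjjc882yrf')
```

[('4', '4jjjc', '8')]

This matches optionally a digit (captured); then optionally a literal '4', then one or more of a character in [i-k] (lazy), then any character except [it] (captured); then 1 to 3 of a digit (lazy) (captured).
Lazy quantifiers expand one character at a time until the remainder of the pattern can match.
Walking the string: at [3:10] match '44jjjc8', groups = ('4', '4jjjc', '8').
Multiple groups make `findall` return tuples — one 3-tuple for the one match.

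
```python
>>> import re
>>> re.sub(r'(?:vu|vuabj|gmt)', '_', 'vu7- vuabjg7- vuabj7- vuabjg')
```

'_7- _abjg7- _abj7- _abjg'

Alternation tries branches left to right and keeps the first one that lets the overall match succeed at that position.
Matches: at [0:2] → 'vu'; at [5:7] → 'vu'; at [14:16] → 'vu'; at [22:24] → 'vu'.
`sub` substitutes '_' at each match site.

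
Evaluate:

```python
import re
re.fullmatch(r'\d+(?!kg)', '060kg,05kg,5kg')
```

None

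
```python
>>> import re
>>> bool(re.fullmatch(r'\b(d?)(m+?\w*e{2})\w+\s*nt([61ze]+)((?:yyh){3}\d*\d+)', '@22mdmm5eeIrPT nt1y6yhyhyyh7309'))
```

False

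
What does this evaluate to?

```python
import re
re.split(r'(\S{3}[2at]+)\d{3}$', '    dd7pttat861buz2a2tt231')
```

['    dd7pttat861', 'buz2a2tt', '']

The group in the pattern means `split` returns the separators' captures alongside the pieces.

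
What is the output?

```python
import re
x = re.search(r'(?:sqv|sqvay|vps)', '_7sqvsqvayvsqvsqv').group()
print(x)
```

sqv

The match spans [2:5] → 'sqv'.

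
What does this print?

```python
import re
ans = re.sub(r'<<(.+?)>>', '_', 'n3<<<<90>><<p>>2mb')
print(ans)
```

Matches: at [2:10] → '<<<<90>>'; at [10:15] → '<<p>>'.
Every occurrence is swapped for '_'.

n3__2mb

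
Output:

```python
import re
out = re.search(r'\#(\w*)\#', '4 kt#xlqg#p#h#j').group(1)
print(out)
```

xlqg

The match spans [4:10] → '#xlqg#'.
Captured: group 1 = 'xlqg'.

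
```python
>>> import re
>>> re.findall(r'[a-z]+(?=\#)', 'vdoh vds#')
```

The lookaround is zero-width — it requires the adjacent text to match without consuming it, so the asserted text isn't part of the match.
Walking the string: at [5:8] → 'vds'.
With no groups in the pattern, `findall` gives back each whole match — 1 here.

['vds']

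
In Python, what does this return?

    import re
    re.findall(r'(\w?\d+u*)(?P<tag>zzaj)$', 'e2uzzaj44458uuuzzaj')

[('j44458uuu', 'zzaj')]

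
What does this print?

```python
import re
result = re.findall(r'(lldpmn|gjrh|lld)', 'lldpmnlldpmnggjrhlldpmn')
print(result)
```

Branches in `(...|...)` are attempted left-to-right; the first branch that allows the whole pattern to succeed is taken.
Matches: at [0:6] match 'lldpmn', group 1 = 'lldpmn'; at [6:12] match 'lldpmn', group 1 = 'lldpmn'; at [13:17] match 'gjrh', group 1 = 'gjrh'; at [17:23] match 'lldpmn', group 1 = 'lldpmn'.
`findall` collects group 1 from each match (4 total).

['lldpmn', 'lldpmn', 'gjrh', 'lldpmn']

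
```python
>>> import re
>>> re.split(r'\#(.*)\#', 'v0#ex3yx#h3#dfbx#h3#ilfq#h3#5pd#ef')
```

['v0', 'ex3yx#h3#dfbx#h3#ilfq#h3#5pd', 'ef']

Matches to split on: at [2:32] → '#ex3yx#h3#dfbx#h3#ilfq#h3#5pd#'.
Because the pattern has a capturing group, `split` also inserts each captured text between the pieces.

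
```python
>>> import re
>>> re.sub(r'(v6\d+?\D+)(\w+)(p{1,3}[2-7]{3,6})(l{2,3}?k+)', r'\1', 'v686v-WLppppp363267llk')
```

'v686v-WLppp'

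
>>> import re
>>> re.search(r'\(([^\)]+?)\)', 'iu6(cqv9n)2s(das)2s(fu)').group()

Unlike `match`, `search` isn't anchored — it looks for the pattern anywhere in the string.
The match spans [3:10] → '(cqv9n)'.
Captured: group 1 = 'cqv9n'.

'(cqv9n)'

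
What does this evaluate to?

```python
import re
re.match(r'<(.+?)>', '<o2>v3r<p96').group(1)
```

'o2'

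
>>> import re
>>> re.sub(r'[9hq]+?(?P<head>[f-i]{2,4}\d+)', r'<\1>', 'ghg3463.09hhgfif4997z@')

'ghg3463.0<gfif4997>z@'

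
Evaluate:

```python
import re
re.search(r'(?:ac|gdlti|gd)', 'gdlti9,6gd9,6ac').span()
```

(0, 5)

Alternation tries branches left to right and keeps the first one that lets the overall match succeed at that position.
The match spans [0:5] → 'gdlti'.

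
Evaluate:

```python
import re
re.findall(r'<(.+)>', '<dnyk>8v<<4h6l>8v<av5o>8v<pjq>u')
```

Matches: at [0:30] match '<dnyk>8v<<4h6l>8v<av5o>8v<pjq>', group 1 = 'dnyk>8v<<4h6l>8v<av5o>8v<pjq'.
`findall` collects group 1 from the one match (1 total).

['dnyk>8v<<4h6l>8v<av5o>8v<pjq']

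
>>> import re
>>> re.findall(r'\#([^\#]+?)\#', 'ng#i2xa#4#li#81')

['i2xa', 'li']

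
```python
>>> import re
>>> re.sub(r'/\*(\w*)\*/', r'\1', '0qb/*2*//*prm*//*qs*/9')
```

'0qb2prmqs9'

Matches: at [3:8] → '/*2*/'; at [8:15] → '/*prm*/'; at [15:21] → '/*qs*/'.
The replacement refers to a captured group, so each match is rewritten using its own captured text.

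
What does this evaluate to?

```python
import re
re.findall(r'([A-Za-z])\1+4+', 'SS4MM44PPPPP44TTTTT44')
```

A backreference is literal: `\1` must see the identical characters the first group matched.
Scanning left to right: at [0:3] match 'SS4', group 1 = 'S'; at [3:7] match 'MM44', group 1 = 'M'; at [7:14] match 'PPPPP44', group 1 = 'P'; at [14:21] match 'TTTTT44', group 1 = 'T'.
One capturing group, so `findall` returns just the captured substring from each match — 4 in all.

['S', 'M', 'P', 'T']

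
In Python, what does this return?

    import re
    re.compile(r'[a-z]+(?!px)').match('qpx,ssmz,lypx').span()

With `match`, the pattern is implicitly anchored at the beginning.
The match spans [0:3] → 'qpx'.

(0, 3)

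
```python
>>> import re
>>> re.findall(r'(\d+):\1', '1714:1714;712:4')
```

`\1` has to match the exact text group 1 already captured.
With a single group, `findall` returns only what that group captured — 1 item.

['1714']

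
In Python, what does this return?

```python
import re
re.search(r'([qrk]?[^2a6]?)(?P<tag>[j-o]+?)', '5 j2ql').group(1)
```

This matches optionally one of [qrk], then optionally any character except [2a6] (captured); then one or more of a character in [j-o] (lazy) (captured as 'tag').
`search` walks the string left to right and returns the first match it finds.
The match spans [1:3] → ' j'.
Captured: group 1 = ' ', group 2 = 'j'.

' '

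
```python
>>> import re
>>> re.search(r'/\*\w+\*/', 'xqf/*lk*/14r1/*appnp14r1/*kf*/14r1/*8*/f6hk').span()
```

(3, 9)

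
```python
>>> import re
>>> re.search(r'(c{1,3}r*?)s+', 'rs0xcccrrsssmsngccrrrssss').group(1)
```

'cccrr'

This matches 1 to 3 of a literal 'c', then zero or more of a literal 'r' (lazy) (captured); then one or more of a literal 's'.
`search` walks the string left to right and returns the first match it finds.
The match spans [4:12] → 'cccrrsss'.
Captured: group 1 = 'cccrr'.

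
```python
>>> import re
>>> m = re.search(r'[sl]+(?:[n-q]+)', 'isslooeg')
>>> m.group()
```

This matches one or more of one of [sl]; then one or more of a character in [n-q] (non-capturing group).
`re.search` scans for the first position where the pattern succeeds.
The match spans [1:6] → 'ssloo'.

'ssloo'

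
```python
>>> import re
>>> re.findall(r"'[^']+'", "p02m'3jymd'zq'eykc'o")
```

With no groups in the pattern, `findall` gives back each whole match — 2 here.

["'3jymd'", "'eykc'"]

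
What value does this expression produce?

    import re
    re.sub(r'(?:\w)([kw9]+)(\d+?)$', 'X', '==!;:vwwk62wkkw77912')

The pattern matches a word character (non-capturing group); then one or more of one of [kw9] (captured); then one or more of a digit (lazy) (captured); then anchored at the end.
Matches: at [10:20] → '2wkkw77912'.
Each match is replaced by 'X'.

'==!;:vwwk6X'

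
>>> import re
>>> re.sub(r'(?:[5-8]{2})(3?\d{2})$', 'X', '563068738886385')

'5630687388X'

Pattern: exactly 2 of a character in [5-8] (non-capturing group); then optionally a literal '3', then exactly 2 of a digit (captured); then anchored at the end.
Matches: at [10:15] → '86385'.
Each match is replaced by 'X'.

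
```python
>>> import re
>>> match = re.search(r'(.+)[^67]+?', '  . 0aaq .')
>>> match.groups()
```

The match spans [0:10] → '  . 0aaq .'.
Captured: group 1 = '  . 0aaq '.

('  . 0aaq ',)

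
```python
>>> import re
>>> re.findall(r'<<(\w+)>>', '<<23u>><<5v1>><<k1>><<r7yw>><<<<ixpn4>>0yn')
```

['23u', '5v1', 'k1', 'r7yw', 'ixpn4']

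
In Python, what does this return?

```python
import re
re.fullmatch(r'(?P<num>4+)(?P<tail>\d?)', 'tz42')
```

None

This matches one or more of a literal '4' (captured as 'num'); then optionally a digit (captured as 'tail').
`fullmatch` succeeds only if the pattern covers the string from start to end.
Here there's no way to consume every character, so the call returns None.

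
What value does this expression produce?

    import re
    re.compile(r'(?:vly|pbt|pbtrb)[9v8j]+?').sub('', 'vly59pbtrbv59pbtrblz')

'vly5959pbtrblz'

Matches: at [5:11] → 'pbtrbv'.
Every occurrence is swapped for ''.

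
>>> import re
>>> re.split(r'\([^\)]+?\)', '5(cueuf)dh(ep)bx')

['5', 'dh', 'bx']

Splitting on the pattern gives 3 pieces.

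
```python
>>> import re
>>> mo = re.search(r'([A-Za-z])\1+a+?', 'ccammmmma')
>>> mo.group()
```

A backreference is literal: `\1` must see the identical characters the first group matched.
The match spans [0:3] → 'cca'.

'cca'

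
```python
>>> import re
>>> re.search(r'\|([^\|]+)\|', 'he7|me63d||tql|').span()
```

(3, 10)

`re.search` scans for the first position where the pattern succeeds.
The match spans [3:10] → '|me63d|'.
Captured: group 1 = 'me63d'.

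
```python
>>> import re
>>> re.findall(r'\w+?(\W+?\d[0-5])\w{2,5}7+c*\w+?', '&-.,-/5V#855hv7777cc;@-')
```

The pattern matches one or more of a word character (lazy); then one or more of a non-word character (lazy), then a digit, then a character in [0-5] (captured); then 2 to 5 of a word character, then one or more of a literal '7'; then zero or more of the literal 'c', then one or more of a word character (lazy).
Matches: at [6:20] match '5V#855hv7777cc', group 1 = '#85'.
`findall` collects group 1 from the one match (1 total).

['#85']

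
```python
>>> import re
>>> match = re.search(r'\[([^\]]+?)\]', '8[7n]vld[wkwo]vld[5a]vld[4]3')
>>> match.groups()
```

('7n',)

`re.search` scans for the first position where the pattern succeeds.
The match spans [1:5] → '[7n]'.
Captured: group 1 = '7n'.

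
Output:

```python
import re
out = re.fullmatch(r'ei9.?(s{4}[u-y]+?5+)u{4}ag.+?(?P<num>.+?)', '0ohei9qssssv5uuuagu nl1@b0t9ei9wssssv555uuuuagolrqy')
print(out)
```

Pattern: the literal 'ei9', then optionally any character; then exactly 4 of a literal 's', then one or more of a character in [u-y] (lazy), then one or more of a literal '5' (captured); then exactly 4 of a literal 'u', then the literal 'ag', then one or more of any character (lazy); then one or more of any character (lazy) (captured as 'num').
`re.fullmatch` requires the pattern to consume the entire string.
Here the pattern can't cover the whole string, so the call returns None.

None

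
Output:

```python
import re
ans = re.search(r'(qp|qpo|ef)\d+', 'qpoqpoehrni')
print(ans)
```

Here the pattern never matches, so the call returns None.

None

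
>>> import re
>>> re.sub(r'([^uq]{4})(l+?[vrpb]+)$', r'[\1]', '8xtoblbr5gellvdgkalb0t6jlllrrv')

'8xtoblbr5gellvdgkalb[0t6j]'

The replacement refers to a captured group, so each match is rewritten using its own captured text.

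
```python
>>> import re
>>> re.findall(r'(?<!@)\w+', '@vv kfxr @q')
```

['v', 'kfxr']

The negative lookaround is zero-width — it rules out positions where the adjacent text would match, without consuming anything.
`findall` yields the raw match text (2 of them) because the pattern has no groups.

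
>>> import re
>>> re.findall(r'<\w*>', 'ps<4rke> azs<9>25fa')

Matches: at [2:8] → '<4rke>'; at [12:15] → '<9>'.
No capturing groups, so `findall` returns the 2 full match strings.

['<4rke>', '<9>']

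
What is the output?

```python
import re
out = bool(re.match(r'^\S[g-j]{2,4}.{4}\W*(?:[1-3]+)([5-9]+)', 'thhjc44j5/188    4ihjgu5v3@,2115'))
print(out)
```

`re.match` only tries the pattern at the start of the string.
Here position 0 doesn't satisfy it, so the call returns None, and `bool(None)` is False.

False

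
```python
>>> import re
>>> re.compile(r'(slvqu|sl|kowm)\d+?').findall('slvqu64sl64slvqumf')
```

['slvqu', 'sl']

With a single group, `findall` returns only what that group captured — 2 items.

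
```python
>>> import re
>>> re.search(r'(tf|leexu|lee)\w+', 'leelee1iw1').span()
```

(0, 10)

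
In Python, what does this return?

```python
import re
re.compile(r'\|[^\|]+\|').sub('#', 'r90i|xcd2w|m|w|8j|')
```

'r90i#m#8j|'

Matches: at [4:11] → '|xcd2w|'; at [12:15] → '|w|'.
Each match is replaced by '#'.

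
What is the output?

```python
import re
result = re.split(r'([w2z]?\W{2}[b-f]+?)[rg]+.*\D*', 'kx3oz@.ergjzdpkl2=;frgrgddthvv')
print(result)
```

['kx3o', 'z@.e', '']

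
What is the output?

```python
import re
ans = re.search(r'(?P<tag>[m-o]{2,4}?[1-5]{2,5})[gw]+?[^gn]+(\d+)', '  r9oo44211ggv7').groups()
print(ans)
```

('oo44211', '7')

The match spans [4:15] → 'oo44211ggv7'.
Captured: group 1 = 'oo44211', group 2 = '7'.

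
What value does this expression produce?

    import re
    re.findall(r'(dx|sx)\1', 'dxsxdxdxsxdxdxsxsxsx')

`\1` has to match the exact text group 1 already captured.
With a single group, `findall` returns only what that group captured — 3 items.

['dx', 'dx', 'sx']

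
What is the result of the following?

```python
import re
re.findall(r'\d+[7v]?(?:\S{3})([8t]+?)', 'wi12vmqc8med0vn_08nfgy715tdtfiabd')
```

['8', '8', 't']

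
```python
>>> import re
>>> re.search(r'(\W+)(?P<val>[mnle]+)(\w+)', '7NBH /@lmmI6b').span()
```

(4, 13)

The pattern matches one or more of a non-word character (captured); then one or more of one of [mnle] (captured as 'val'); then one or more of a word character (captured).
Unlike `match`, `search` isn't anchored — it looks for the pattern anywhere in the string.
The match spans [4:13] → ' /@lmmI6b'.
Captured: group 1 = ' /@', group 2 = 'lmm', group 3 = 'I6b'.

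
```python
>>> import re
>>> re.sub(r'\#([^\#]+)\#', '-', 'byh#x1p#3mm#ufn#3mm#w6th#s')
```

'byh-3mm-3mm-s'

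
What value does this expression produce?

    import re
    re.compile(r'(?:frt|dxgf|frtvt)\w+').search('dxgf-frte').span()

(5, 9)

`re.search` scans for the first position where the pattern succeeds.
The match spans [5:9] → 'frte'.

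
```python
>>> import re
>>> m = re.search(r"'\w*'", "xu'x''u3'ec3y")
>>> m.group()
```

"'x'"

The match spans [2:5] → "'x'".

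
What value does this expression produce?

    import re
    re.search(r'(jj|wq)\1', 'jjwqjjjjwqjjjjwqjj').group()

'jjjj'

After group 1 captures some text, `\1` only succeeds where that same text appears again.
`re.search` tries every starting position until one works.
The match spans [4:8] → 'jjjj'.
Captured: group 1 = 'jj'.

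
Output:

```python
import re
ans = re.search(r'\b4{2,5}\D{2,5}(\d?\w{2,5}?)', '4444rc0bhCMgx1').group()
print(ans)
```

4444rc0bh

Pattern: a word boundary (`\b`, zero-width); then 2 to 5 of the literal '4', then 2 to 5 of a non-digit; then optionally a digit, then 2 to 5 of a word character (lazy) (captured).
The `?` after the quantifier makes it lazy — it takes as little as possible before letting the rest of the pattern try.
`re.search` tries every starting position until one works.
The match spans [0:9] → '4444rc0bh'.
Captured: group 1 = '0bh'.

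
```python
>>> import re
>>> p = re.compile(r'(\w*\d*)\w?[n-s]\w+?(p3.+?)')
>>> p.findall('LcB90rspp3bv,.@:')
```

[('LcB90r', 'p3b')]

Pattern: zero or more of a word character, then zero or more of a digit (captured); then optionally a word character, then a character in [n-s], then one or more of a word character (lazy); then the literal 'p3', then one or more of any character (lazy) (captured).
A `+?`/`*?`/`{m,n}?` starts at its minimum and grows only as far as needed for what follows to match.
Walking the string: at [0:11] match 'LcB90rspp3b', groups = ('LcB90r', 'p3b').
2 groups means the one result is a tuple of 2 captured strings — 1 here.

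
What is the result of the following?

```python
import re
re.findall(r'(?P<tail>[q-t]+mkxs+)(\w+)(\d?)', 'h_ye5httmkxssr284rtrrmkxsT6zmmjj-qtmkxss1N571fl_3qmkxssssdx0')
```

Pattern: one or more of a character in [q-t], then the literal 'mkx', then one or more of the literal 's' (captured as 'tail'); then one or more of a word character (captured); then optionally a digit (captured).
Walking the string: at [6:32] match 'ttmkxssr284rtrrmkxsT6zmmjj', groups = ('ttmkxss', 'r284rtrrmkxsT6zmmjj', ''); at [33:60] match 'qtmkxss1N571fl_3qmkxssssdx0', groups = ('qtmkxss', '1N571fl_3qmkxssssdx0', '').
`findall` packs the 3 group values into a tuple for every match.

[('ttmkxss', 'r284rtrrmkxsT6zmmjj', ''), ('qtmkxss', '1N571fl_3qmkxssssdx0', '')]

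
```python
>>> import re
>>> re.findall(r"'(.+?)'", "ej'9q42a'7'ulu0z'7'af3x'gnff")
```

['9q42a', 'ulu0z', 'af3x']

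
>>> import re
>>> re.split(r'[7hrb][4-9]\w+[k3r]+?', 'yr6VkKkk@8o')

Pattern: one of [7hrb]; then a character in [4-9], then one or more of a word character; then one or more of one of [k3r] (lazy).
Each match becomes a cut point; 2 segments remain.

['y', '@8o']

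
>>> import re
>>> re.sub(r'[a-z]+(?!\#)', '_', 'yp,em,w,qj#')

`(?!…)`/`(?<!…)` only lets a position through if the neighbouring text does NOT match; no characters are consumed.
Every occurrence is swapped for '_'.

'_,_,_,_j#'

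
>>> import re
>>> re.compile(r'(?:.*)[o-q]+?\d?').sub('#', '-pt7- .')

The pattern matches zero or more of any character (non-capturing group); then one or more of a character in [o-q] (lazy), then optionally a digit.
`sub` substitutes '#' at each match site.

'#t7- .'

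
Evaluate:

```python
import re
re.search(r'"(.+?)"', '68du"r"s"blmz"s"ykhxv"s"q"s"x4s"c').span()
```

(4, 7)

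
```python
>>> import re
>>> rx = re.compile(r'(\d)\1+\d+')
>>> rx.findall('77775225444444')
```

['7']

`\1` has to match the exact text group 1 already captured.
Matches: at [0:14] match '77775225444444', group 1 = '7'.
One capturing group, so `findall` returns just the captured substring from the one match — 1 in all.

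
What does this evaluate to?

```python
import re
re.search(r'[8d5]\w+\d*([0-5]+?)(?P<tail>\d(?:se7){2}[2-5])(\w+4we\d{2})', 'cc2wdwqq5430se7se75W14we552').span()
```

(4, 26)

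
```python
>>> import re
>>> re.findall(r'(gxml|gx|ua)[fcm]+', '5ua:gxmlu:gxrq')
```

['gx']

Walking the string: at [4:7] match 'gxm', group 1 = 'gx'.
With a single group, `findall` returns only what that group captured — 1 item.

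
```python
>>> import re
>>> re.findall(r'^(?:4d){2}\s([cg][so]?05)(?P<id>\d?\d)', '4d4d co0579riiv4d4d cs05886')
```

`findall` packs the 2 group values into a tuple for every match.

[('co05', '79')]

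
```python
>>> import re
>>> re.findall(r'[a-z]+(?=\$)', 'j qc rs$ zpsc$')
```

['rs', 'zpsc']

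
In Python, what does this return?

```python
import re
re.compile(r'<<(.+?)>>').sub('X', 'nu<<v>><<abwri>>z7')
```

Each match is replaced by 'X'.

'nuXXz7'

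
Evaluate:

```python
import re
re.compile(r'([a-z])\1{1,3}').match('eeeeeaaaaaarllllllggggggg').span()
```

The backreference `\1` re-matches whatever the first group consumed, character for character.
`re.match` only tries the pattern at the start of the string.
The match spans [0:4] → 'eeee'.
Captured: group 1 = 'e'.

(0, 4)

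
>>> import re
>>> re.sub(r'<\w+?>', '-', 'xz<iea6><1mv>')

'xz--'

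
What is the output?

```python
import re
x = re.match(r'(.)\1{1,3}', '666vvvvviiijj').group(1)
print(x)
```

6

After group 1 captures some text, `\1` only succeeds where that same text appears again.
`re.match` only tries the pattern at the start of the string.
The match spans [0:3] → '666'.
Captured: group 1 = '6'.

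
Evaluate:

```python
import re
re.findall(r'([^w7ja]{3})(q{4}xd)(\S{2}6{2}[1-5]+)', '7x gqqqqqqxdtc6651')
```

[('gqq', 'qqqqxd', 'tc6651')]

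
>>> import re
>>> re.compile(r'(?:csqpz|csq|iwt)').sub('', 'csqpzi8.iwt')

Alternation tries branches left to right and keeps the first one that lets the overall match succeed at that position.
`sub` substitutes '' at each match site.

'i8.'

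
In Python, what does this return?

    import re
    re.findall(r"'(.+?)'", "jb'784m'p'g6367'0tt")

A `+?`/`*?`/`{m,n}?` starts at its minimum and grows only as far as needed for what follows to match.
Because there's exactly one group, `findall` drops the full match and keeps group 1 from each hit.

['784m', 'g6367']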